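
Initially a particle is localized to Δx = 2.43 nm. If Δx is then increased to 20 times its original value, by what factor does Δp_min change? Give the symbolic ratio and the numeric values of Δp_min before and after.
Original Δp_min = 2.170 × 10^-26 kg·m/s; new Δp'_min = 1.085 × 10^-27 kg·m/s; ratio Δp'_min/Δp_min = 1/20.

From the uncertainty principle ΔxΔp ≥ ℏ/2, the minimum momentum uncertainty is Δp_min = ℏ/(2Δx).

Original (Δx = 2.43 nm = 2.430e-09 m):
Δp_min = (1.055e-34 J·s)/(2 × 2.430e-09 m) = 2.170e-26 kg·m/s

When Δx → 20Δx:
Δp'_min = ℏ/(2 × 20Δx) = (1/20) × ℏ/(2Δx) = (1/20) × Δp_min
Δp'_min = 1/20 × 2.170e-26 kg·m/s = 1.085e-27 kg·m/s

Since Δp_min ∝ 1/Δx, when Δx is increased to 20 times its original value, Δp_min decreases to 1/20 of its original value.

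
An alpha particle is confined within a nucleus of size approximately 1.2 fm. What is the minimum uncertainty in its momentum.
4.394 × 10^-20 kg·m/s

Using the Heisenberg uncertainty principle:
ΔxΔp ≥ ℏ/2

With Δx ≈ L = 1.200e-15 m (the confinement size):
Δp_min = ℏ/(2Δx)
Δp_min = (1.055e-34 J·s) / (2 × 1.200e-15 m)
Δp_min = 4.394e-20 kg·m/s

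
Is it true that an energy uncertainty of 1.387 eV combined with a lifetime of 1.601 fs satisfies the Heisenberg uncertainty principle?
Yes, it satisfies the uncertainty relation.

Calculate the product ΔEΔt:
ΔE = 1.387 eV = 2.222e-19 J
ΔEΔt = (2.222e-19 J) × (1.601e-15 s)
ΔEΔt = 3.558e-34 J·s

Compare to the minimum allowed value ℏ/2:
ℏ/2 = 5.273e-35 J·s

Since ΔEΔt = 3.558e-34 J·s ≥ 5.273e-35 J·s = ℏ/2,
this satisfies the uncertainty relation.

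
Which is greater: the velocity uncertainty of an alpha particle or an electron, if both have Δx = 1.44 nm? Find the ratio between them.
The electron has the larger minimum velocity uncertainty, by a ratio of 7294.3.

For both particles, Δp_min = ℏ/(2Δx) = 3.662e-26 kg·m/s (same for both).

The velocity uncertainty is Δv = Δp/m:
- alpha particle: Δv = 3.662e-26 / 6.645e-27 = 5.511e+00 m/s = 5.511 m/s
- electron: Δv = 3.662e-26 / 9.109e-31 = 4.020e+04 m/s = 40.197 km/s

Ratio: 4.020e+04 / 5.511e+00 = 7294.3

The lighter particle has larger velocity uncertainty because Δv ∝ 1/m.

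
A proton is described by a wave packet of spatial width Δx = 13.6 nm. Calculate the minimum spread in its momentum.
3.877 × 10^-27 kg·m/s

For a wave packet, the spatial width Δx and momentum spread Δp are related by the uncertainty principle:
ΔxΔp ≥ ℏ/2

The minimum momentum spread is:
Δp_min = ℏ/(2Δx)
Δp_min = (1.055e-34 J·s) / (2 × 1.360e-08 m)
Δp_min = 3.877e-27 kg·m/s

A wave packet cannot have both a well-defined position and well-defined momentum.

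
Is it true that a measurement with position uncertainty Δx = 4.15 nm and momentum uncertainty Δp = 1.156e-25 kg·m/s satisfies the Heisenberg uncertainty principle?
Yes, it satisfies the uncertainty principle.

Calculate the product ΔxΔp:
ΔxΔp = (4.150e-09 m) × (1.156e-25 kg·m/s)
ΔxΔp = 4.797e-34 J·s

Compare to the minimum allowed value ℏ/2:
ℏ/2 = 5.273e-35 J·s

Since ΔxΔp = 4.797e-34 J·s ≥ 5.273e-35 J·s = ℏ/2,
the measurement satisfies the uncertainty principle.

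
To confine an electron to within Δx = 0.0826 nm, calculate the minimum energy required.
1.396 eV

Localizing a particle requires giving it sufficient momentum uncertainty:

1. From uncertainty principle: Δp ≥ ℏ/(2Δx)
   Δp_min = (1.055e-34 J·s) / (2 × 8.260e-11 m)
   Δp_min = 6.384e-25 kg·m/s

2. This momentum uncertainty corresponds to kinetic energy:
   KE ≈ (Δp)²/(2m) = (6.384e-25)²/(2 × 9.109e-31 kg)
   KE = 2.237e-19 J = 1.396 eV

Tighter localization requires more energy.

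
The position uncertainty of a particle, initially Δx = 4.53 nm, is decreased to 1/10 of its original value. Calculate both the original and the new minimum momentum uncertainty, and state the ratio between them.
Original Δp_min = 1.164 × 10^-26 kg·m/s; new Δp'_min = 1.164 × 10^-25 kg·m/s; ratio Δp'_min/Δp_min = 10.

From the uncertainty principle ΔxΔp ≥ ℏ/2, the minimum momentum uncertainty is Δp_min = ℏ/(2Δx).

Original (Δx = 4.53 nm = 4.530e-09 m):
Δp_min = (1.055e-34 J·s)/(2 × 4.530e-09 m) = 1.164e-26 kg·m/s

When Δx → (1/10)Δx:
Δp'_min = ℏ/(2 × (1/10)Δx) = 10 × ℏ/(2Δx) = 10 × Δp_min
Δp'_min = 10 × 1.164e-26 kg·m/s = 1.164e-25 kg·m/s

Since Δp_min ∝ 1/Δx, when Δx is decreased to 1/10 of its original value, Δp_min increases to 10 times its original value.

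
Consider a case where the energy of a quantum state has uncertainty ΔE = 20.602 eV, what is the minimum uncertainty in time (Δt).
15.974 as

Using the energy-time uncertainty principle:
ΔEΔt ≥ ℏ/2

The minimum uncertainty in time is:
Δt_min = ℏ/(2ΔE)
Δt_min = (1.055e-34 J·s) / (2 × 3.301e-18 J)
Δt_min = 1.597e-17 s = 15.974 as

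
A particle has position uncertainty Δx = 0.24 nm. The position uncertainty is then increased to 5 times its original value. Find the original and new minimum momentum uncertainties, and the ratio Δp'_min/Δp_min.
Original Δp_min = 2.197 × 10^-25 kg·m/s; new Δp'_min = 4.394 × 10^-26 kg·m/s; ratio Δp'_min/Δp_min = 1/5.

From the uncertainty principle ΔxΔp ≥ ℏ/2, the minimum momentum uncertainty is Δp_min = ℏ/(2Δx).

Original (Δx = 0.24 nm = 2.400e-10 m):
Δp_min = (1.055e-34 J·s)/(2 × 2.400e-10 m) = 2.197e-25 kg·m/s

When Δx → 5Δx:
Δp'_min = ℏ/(2 × 5Δx) = (1/5) × ℏ/(2Δx) = (1/5) × Δp_min
Δp'_min = 1/5 × 2.197e-25 kg·m/s = 4.394e-26 kg·m/s

Since Δp_min ∝ 1/Δx, when Δx is increased to 5 times its original value, Δp_min decreases to 1/5 of its original value.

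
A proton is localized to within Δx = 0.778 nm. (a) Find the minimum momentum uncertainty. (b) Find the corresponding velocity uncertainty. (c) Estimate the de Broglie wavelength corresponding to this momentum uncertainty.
(a) Δp_min = 6.777 × 10^-26 kg·m/s
(b) Δv_min = 40.520 m/s
(c) λ_dB = 9.777 nm

Step-by-step:

(a) From the uncertainty principle:
Δp_min = ℏ/(2Δx) = (1.055e-34 J·s)/(2 × 7.780e-10 m) = 6.777e-26 kg·m/s

(b) The velocity uncertainty:
Δv = Δp/m = (6.777e-26 kg·m/s)/(1.673e-27 kg) = 4.052e+01 m/s = 40.520 m/s

(c) The de Broglie wavelength for this momentum:
λ = h/p = (6.626e-34 J·s)/(6.777e-26 kg·m/s) = 9.777e-09 m = 9.777 nm

Note: The de Broglie wavelength is comparable to the localization size, as expected from wave-particle duality.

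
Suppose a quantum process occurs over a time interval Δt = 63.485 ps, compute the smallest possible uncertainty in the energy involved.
5.184 μeV

Using the energy-time uncertainty principle:
ΔEΔt ≥ ℏ/2

The minimum uncertainty in energy is:
ΔE_min = ℏ/(2Δt)
ΔE_min = (1.055e-34 J·s) / (2 × 6.349e-11 s)
ΔE_min = 8.306e-25 J = 5.184 μeV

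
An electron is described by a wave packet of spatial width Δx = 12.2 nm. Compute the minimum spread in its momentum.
4.322 × 10^-27 kg·m/s

For a wave packet, the spatial width Δx and momentum spread Δp are related by the uncertainty principle:
ΔxΔp ≥ ℏ/2

The minimum momentum spread is:
Δp_min = ℏ/(2Δx)
Δp_min = (1.055e-34 J·s) / (2 × 1.220e-08 m)
Δp_min = 4.322e-27 kg·m/s

A wave packet cannot have both a well-defined position and well-defined momentum.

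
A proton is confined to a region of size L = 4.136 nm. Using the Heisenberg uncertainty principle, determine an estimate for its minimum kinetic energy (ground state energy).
303.245 neV

Using the uncertainty principle to estimate ground state energy:

1. The position uncertainty is approximately the confinement size:
   Δx ≈ L = 4.136e-09 m

2. From ΔxΔp ≥ ℏ/2, the minimum momentum uncertainty is:
   Δp ≈ ℏ/(2L) = 1.275e-26 kg·m/s

3. The kinetic energy is approximately:
   KE ≈ (Δp)²/(2m) = (1.275e-26)²/(2 × 1.673e-27 kg)
   KE ≈ 4.859e-26 J = 303.245 neV

This is an order-of-magnitude estimate of the ground state energy.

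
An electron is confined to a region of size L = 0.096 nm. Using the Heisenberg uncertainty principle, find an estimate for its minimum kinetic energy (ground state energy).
1.034 eV

Using the uncertainty principle to estimate ground state energy:

1. The position uncertainty is approximately the confinement size:
   Δx ≈ L = 9.600e-11 m

2. From ΔxΔp ≥ ℏ/2, the minimum momentum uncertainty is:
   Δp ≈ ℏ/(2L) = 5.493e-25 kg·m/s

3. The kinetic energy is approximately:
   KE ≈ (Δp)²/(2m) = (5.493e-25)²/(2 × 9.109e-31 kg)
   KE ≈ 1.656e-19 J = 1.034 eV

This is an order-of-magnitude estimate of the ground state energy.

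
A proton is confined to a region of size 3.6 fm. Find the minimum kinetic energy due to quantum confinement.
400.266 keV

Using the uncertainty principle:

1. Position uncertainty: Δx ≈ 3.600e-15 m
2. Minimum momentum uncertainty: Δp = ℏ/(2Δx) = 1.465e-20 kg·m/s
3. Minimum kinetic energy:
   KE = (Δp)²/(2m) = (1.465e-20)²/(2 × 1.673e-27 kg)
   KE = 6.413e-14 J = 400.266 keV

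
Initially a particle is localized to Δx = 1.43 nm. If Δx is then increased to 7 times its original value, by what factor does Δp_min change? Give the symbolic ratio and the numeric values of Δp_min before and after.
Original Δp_min = 3.687 × 10^-26 kg·m/s; new Δp'_min = 5.268 × 10^-27 kg·m/s; ratio Δp'_min/Δp_min = 1/7.

From the uncertainty principle ΔxΔp ≥ ℏ/2, the minimum momentum uncertainty is Δp_min = ℏ/(2Δx).

Original (Δx = 1.43 nm = 1.430e-09 m):
Δp_min = (1.055e-34 J·s)/(2 × 1.430e-09 m) = 3.687e-26 kg·m/s

When Δx → 7Δx:
Δp'_min = ℏ/(2 × 7Δx) = (1/7) × ℏ/(2Δx) = (1/7) × Δp_min
Δp'_min = 1/7 × 3.687e-26 kg·m/s = 5.268e-27 kg·m/s

Since Δp_min ∝ 1/Δx, when Δx is increased to 7 times its original value, Δp_min decreases to 1/7 of its original value.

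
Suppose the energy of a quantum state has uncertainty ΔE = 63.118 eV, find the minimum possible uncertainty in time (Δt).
5.214 as

Using the energy-time uncertainty principle:
ΔEΔt ≥ ℏ/2

The minimum uncertainty in time is:
Δt_min = ℏ/(2ΔE)
Δt_min = (1.055e-34 J·s) / (2 × 1.011e-17 J)
Δt_min = 5.214e-18 s = 5.214 as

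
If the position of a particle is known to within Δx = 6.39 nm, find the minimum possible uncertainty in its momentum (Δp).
8.252 × 10^-27 kg·m/s

Using the Heisenberg uncertainty principle:
ΔxΔp ≥ ℏ/2

The minimum uncertainty in momentum is:
Δp_min = ℏ/(2Δx)
Δp_min = (1.055e-34 J·s) / (2 × 6.390e-09 m)
Δp_min = 8.252e-27 kg·m/s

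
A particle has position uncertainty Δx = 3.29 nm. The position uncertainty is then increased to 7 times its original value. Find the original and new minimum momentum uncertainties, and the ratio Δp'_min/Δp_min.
Original Δp_min = 1.603 × 10^-26 kg·m/s; new Δp'_min = 2.290 × 10^-27 kg·m/s; ratio Δp'_min/Δp_min = 1/7.

From the uncertainty principle ΔxΔp ≥ ℏ/2, the minimum momentum uncertainty is Δp_min = ℏ/(2Δx).

Original (Δx = 3.29 nm = 3.290e-09 m):
Δp_min = (1.055e-34 J·s)/(2 × 3.290e-09 m) = 1.603e-26 kg·m/s

When Δx → 7Δx:
Δp'_min = ℏ/(2 × 7Δx) = (1/7) × ℏ/(2Δx) = (1/7) × Δp_min
Δp'_min = 1/7 × 1.603e-26 kg·m/s = 2.290e-27 kg·m/s

Since Δp_min ∝ 1/Δx, when Δx is increased to 7 times its original value, Δp_min decreases to 1/7 of its original value.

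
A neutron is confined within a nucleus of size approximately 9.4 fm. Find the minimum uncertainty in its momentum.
5.609 × 10^-21 kg·m/s

Using the Heisenberg uncertainty principle:
ΔxΔp ≥ ℏ/2

With Δx ≈ L = 9.400e-15 m (the confinement size):
Δp_min = ℏ/(2Δx)
Δp_min = (1.055e-34 J·s) / (2 × 9.400e-15 m)
Δp_min = 5.609e-21 kg·m/s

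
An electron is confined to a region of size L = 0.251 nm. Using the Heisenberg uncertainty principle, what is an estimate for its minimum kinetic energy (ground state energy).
151.187 meV

Using the uncertainty principle to estimate ground state energy:

1. The position uncertainty is approximately the confinement size:
   Δx ≈ L = 2.510e-10 m

2. From ΔxΔp ≥ ℏ/2, the minimum momentum uncertainty is:
   Δp ≈ ℏ/(2L) = 2.101e-25 kg·m/s

3. The kinetic energy is approximately:
   KE ≈ (Δp)²/(2m) = (2.101e-25)²/(2 × 9.109e-31 kg)
   KE ≈ 2.422e-20 J = 151.187 meV

This is an order-of-magnitude estimate of the ground state energy.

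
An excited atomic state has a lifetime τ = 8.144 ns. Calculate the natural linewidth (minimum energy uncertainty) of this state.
40.411 neV

Using the energy-time uncertainty principle:
ΔEΔt ≥ ℏ/2

The lifetime τ represents the time uncertainty Δt.
The natural linewidth (minimum energy uncertainty) is:

ΔE = ℏ/(2τ)
ΔE = (1.055e-34 J·s) / (2 × 8.144e-09 s)
ΔE = 6.475e-27 J = 40.411 neV

This natural linewidth limits the precision of spectroscopic measurements.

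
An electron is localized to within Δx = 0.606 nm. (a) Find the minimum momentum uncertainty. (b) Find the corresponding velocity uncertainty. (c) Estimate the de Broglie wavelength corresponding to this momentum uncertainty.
(a) Δp_min = 8.701 × 10^-26 kg·m/s
(b) Δv_min = 95.518 km/s
(c) λ_dB = 7.615 nm

Step-by-step:

(a) From the uncertainty principle:
Δp_min = ℏ/(2Δx) = (1.055e-34 J·s)/(2 × 6.060e-10 m) = 8.701e-26 kg·m/s

(b) The velocity uncertainty:
Δv = Δp/m = (8.701e-26 kg·m/s)/(9.109e-31 kg) = 9.552e+04 m/s = 95.518 km/s

(c) The de Broglie wavelength for this momentum:
λ = h/p = (6.626e-34 J·s)/(8.701e-26 kg·m/s) = 7.615e-09 m = 7.615 nm

Note: The de Broglie wavelength is comparable to the localization size, as expected from wave-particle duality.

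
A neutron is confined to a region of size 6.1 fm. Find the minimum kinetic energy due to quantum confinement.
139.218 keV

Using the uncertainty principle:

1. Position uncertainty: Δx ≈ 6.100e-15 m
2. Minimum momentum uncertainty: Δp = ℏ/(2Δx) = 8.644e-21 kg·m/s
3. Minimum kinetic energy:
   KE = (Δp)²/(2m) = (8.644e-21)²/(2 × 1.675e-27 kg)
   KE = 2.231e-14 J = 139.218 keV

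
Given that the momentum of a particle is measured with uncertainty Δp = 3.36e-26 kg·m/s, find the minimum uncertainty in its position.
1.569 nm

Using the Heisenberg uncertainty principle:
ΔxΔp ≥ ℏ/2

The minimum uncertainty in position is:
Δx_min = ℏ/(2Δp)
Δx_min = (1.055e-34 J·s) / (2 × 3.360e-26 kg·m/s)
Δx_min = 1.569e-09 m = 1.569 nm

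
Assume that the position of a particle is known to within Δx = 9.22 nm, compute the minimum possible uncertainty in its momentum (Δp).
5.719 × 10^-27 kg·m/s

Using the Heisenberg uncertainty principle:
ΔxΔp ≥ ℏ/2

The minimum uncertainty in momentum is:
Δp_min = ℏ/(2Δx)
Δp_min = (1.055e-34 J·s) / (2 × 9.220e-09 m)
Δp_min = 5.719e-27 kg·m/s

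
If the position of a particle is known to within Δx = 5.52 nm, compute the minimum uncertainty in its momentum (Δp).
9.552 × 10^-27 kg·m/s

Using the Heisenberg uncertainty principle:
ΔxΔp ≥ ℏ/2

The minimum uncertainty in momentum is:
Δp_min = ℏ/(2Δx)
Δp_min = (1.055e-34 J·s) / (2 × 5.520e-09 m)
Δp_min = 9.552e-27 kg·m/s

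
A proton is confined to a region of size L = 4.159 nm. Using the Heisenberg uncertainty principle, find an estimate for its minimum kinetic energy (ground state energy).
299.900 neV

Using the uncertainty principle to estimate ground state energy:

1. The position uncertainty is approximately the confinement size:
   Δx ≈ L = 4.159e-09 m

2. From ΔxΔp ≥ ℏ/2, the minimum momentum uncertainty is:
   Δp ≈ ℏ/(2L) = 1.268e-26 kg·m/s

3. The kinetic energy is approximately:
   KE ≈ (Δp)²/(2m) = (1.268e-26)²/(2 × 1.673e-27 kg)
   KE ≈ 4.805e-26 J = 299.900 neV

This is an order-of-magnitude estimate of the ground state energy.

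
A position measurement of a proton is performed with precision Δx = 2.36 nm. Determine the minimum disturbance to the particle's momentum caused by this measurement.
2.234 × 10^-26 kg·m/s

The uncertainty principle implies that measuring position disturbs momentum:
ΔxΔp ≥ ℏ/2

When we measure position with precision Δx, we necessarily introduce a momentum uncertainty:
Δp ≥ ℏ/(2Δx)
Δp_min = (1.055e-34 J·s) / (2 × 2.360e-09 m)
Δp_min = 2.234e-26 kg·m/s

The more precisely we measure position, the greater the momentum disturbance.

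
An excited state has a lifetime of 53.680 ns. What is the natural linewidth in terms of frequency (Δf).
1.482 MHz

Using the energy-time uncertainty principle and E = hf:
ΔEΔt ≥ ℏ/2
hΔf·Δt ≥ ℏ/2

The minimum frequency uncertainty is:
Δf = ℏ/(2hτ) = 1/(4πτ)
Δf = 1/(4π × 5.368e-08 s)
Δf = 1.482e+06 Hz = 1.482 MHz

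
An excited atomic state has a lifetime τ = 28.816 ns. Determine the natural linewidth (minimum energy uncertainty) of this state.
11.421 neV

Using the energy-time uncertainty principle:
ΔEΔt ≥ ℏ/2

The lifetime τ represents the time uncertainty Δt.
The natural linewidth (minimum energy uncertainty) is:

ΔE = ℏ/(2τ)
ΔE = (1.055e-34 J·s) / (2 × 2.882e-08 s)
ΔE = 1.830e-27 J = 11.421 neV

This natural linewidth limits the precision of spectroscopic measurements.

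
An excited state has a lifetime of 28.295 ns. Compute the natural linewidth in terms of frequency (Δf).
2.812 MHz

Using the energy-time uncertainty principle and E = hf:
ΔEΔt ≥ ℏ/2
hΔf·Δt ≥ ℏ/2

The minimum frequency uncertainty is:
Δf = ℏ/(2hτ) = 1/(4πτ)
Δf = 1/(4π × 2.830e-08 s)
Δf = 2.812e+06 Hz = 2.812 MHz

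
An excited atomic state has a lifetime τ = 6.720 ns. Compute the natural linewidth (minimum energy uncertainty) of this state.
48.974 neV

Using the energy-time uncertainty principle:
ΔEΔt ≥ ℏ/2

The lifetime τ represents the time uncertainty Δt.
The natural linewidth (minimum energy uncertainty) is:

ΔE = ℏ/(2τ)
ΔE = (1.055e-34 J·s) / (2 × 6.720e-09 s)
ΔE = 7.847e-27 J = 48.974 neV

This natural linewidth limits the precision of spectroscopic measurements.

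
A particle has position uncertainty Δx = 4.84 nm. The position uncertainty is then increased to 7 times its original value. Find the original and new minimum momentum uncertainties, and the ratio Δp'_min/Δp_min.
Original Δp_min = 1.089 × 10^-26 kg·m/s; new Δp'_min = 1.556 × 10^-27 kg·m/s; ratio Δp'_min/Δp_min = 1/7.

From the uncertainty principle ΔxΔp ≥ ℏ/2, the minimum momentum uncertainty is Δp_min = ℏ/(2Δx).

Original (Δx = 4.84 nm = 4.840e-09 m):
Δp_min = (1.055e-34 J·s)/(2 × 4.840e-09 m) = 1.089e-26 kg·m/s

When Δx → 7Δx:
Δp'_min = ℏ/(2 × 7Δx) = (1/7) × ℏ/(2Δx) = (1/7) × Δp_min
Δp'_min = 1/7 × 1.089e-26 kg·m/s = 1.556e-27 kg·m/s

Since Δp_min ∝ 1/Δx, when Δx is increased to 7 times its original value, Δp_min decreases to 1/7 of its original value.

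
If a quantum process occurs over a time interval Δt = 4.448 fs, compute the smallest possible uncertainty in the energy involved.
73.990 meV

Using the energy-time uncertainty principle:
ΔEΔt ≥ ℏ/2

The minimum uncertainty in energy is:
ΔE_min = ℏ/(2Δt)
ΔE_min = (1.055e-34 J·s) / (2 × 4.448e-15 s)
ΔE_min = 1.185e-20 J = 73.990 meV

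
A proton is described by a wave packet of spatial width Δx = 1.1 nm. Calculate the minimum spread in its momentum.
4.794 × 10^-26 kg·m/s

For a wave packet, the spatial width Δx and momentum spread Δp are related by the uncertainty principle:
ΔxΔp ≥ ℏ/2

The minimum momentum spread is:
Δp_min = ℏ/(2Δx)
Δp_min = (1.055e-34 J·s) / (2 × 1.100e-09 m)
Δp_min = 4.794e-26 kg·m/s

A wave packet cannot have both a well-defined position and well-defined momentum.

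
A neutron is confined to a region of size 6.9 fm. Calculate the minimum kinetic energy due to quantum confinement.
108.807 keV

Using the uncertainty principle:

1. Position uncertainty: Δx ≈ 6.900e-15 m
2. Minimum momentum uncertainty: Δp = ℏ/(2Δx) = 7.642e-21 kg·m/s
3. Minimum kinetic energy:
   KE = (Δp)²/(2m) = (7.642e-21)²/(2 × 1.675e-27 kg)
   KE = 1.743e-14 J = 108.807 keV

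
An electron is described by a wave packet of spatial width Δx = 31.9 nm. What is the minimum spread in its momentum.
1.653 × 10^-27 kg·m/s

For a wave packet, the spatial width Δx and momentum spread Δp are related by the uncertainty principle:
ΔxΔp ≥ ℏ/2

The minimum momentum spread is:
Δp_min = ℏ/(2Δx)
Δp_min = (1.055e-34 J·s) / (2 × 3.190e-08 m)
Δp_min = 1.653e-27 kg·m/s

A wave packet cannot have both a well-defined position and well-defined momentum.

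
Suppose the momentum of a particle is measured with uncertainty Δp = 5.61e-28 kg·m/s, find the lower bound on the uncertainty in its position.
93.990 nm

Using the Heisenberg uncertainty principle:
ΔxΔp ≥ ℏ/2

The minimum uncertainty in position is:
Δx_min = ℏ/(2Δp)
Δx_min = (1.055e-34 J·s) / (2 × 5.610e-28 kg·m/s)
Δx_min = 9.399e-08 m = 93.990 nm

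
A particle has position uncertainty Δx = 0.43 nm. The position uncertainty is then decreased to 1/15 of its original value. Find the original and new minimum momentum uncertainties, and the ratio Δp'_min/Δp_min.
Original Δp_min = 1.226 × 10^-25 kg·m/s; new Δp'_min = 1.839 × 10^-24 kg·m/s; ratio Δp'_min/Δp_min = 15.

From the uncertainty principle ΔxΔp ≥ ℏ/2, the minimum momentum uncertainty is Δp_min = ℏ/(2Δx).

Original (Δx = 0.43 nm = 4.300e-10 m):
Δp_min = (1.055e-34 J·s)/(2 × 4.300e-10 m) = 1.226e-25 kg·m/s

When Δx → (1/15)Δx:
Δp'_min = ℏ/(2 × (1/15)Δx) = 15 × ℏ/(2Δx) = 15 × Δp_min
Δp'_min = 15 × 1.226e-25 kg·m/s = 1.839e-24 kg·m/s

Since Δp_min ∝ 1/Δx, when Δx is decreased to 1/15 of its original value, Δp_min increases to 15 times its original value.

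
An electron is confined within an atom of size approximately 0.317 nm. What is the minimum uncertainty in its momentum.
1.663 × 10^-25 kg·m/s

Using the Heisenberg uncertainty principle:
ΔxΔp ≥ ℏ/2

With Δx ≈ L = 3.170e-10 m (the confinement size):
Δp_min = ℏ/(2Δx)
Δp_min = (1.055e-34 J·s) / (2 × 3.170e-10 m)
Δp_min = 1.663e-25 kg·m/s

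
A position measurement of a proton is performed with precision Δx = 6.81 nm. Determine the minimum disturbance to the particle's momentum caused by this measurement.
7.743 × 10^-27 kg·m/s

The uncertainty principle implies that measuring position disturbs momentum:
ΔxΔp ≥ ℏ/2

When we measure position with precision Δx, we necessarily introduce a momentum uncertainty:
Δp ≥ ℏ/(2Δx)
Δp_min = (1.055e-34 J·s) / (2 × 6.810e-09 m)
Δp_min = 7.743e-27 kg·m/s

The more precisely we measure position, the greater the momentum disturbance.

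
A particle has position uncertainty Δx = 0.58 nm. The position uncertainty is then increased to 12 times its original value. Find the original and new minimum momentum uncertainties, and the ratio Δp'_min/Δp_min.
Original Δp_min = 9.091 × 10^-26 kg·m/s; new Δp'_min = 7.576 × 10^-27 kg·m/s; ratio Δp'_min/Δp_min = 1/12.

From the uncertainty principle ΔxΔp ≥ ℏ/2, the minimum momentum uncertainty is Δp_min = ℏ/(2Δx).

Original (Δx = 0.58 nm = 5.800e-10 m):
Δp_min = (1.055e-34 J·s)/(2 × 5.800e-10 m) = 9.091e-26 kg·m/s

When Δx → 12Δx:
Δp'_min = ℏ/(2 × 12Δx) = (1/12) × ℏ/(2Δx) = (1/12) × Δp_min
Δp'_min = 1/12 × 9.091e-26 kg·m/s = 7.576e-27 kg·m/s

Since Δp_min ∝ 1/Δx, when Δx is increased to 12 times its original value, Δp_min decreases to 1/12 of its original value.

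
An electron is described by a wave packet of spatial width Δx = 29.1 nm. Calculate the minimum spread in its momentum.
1.812 × 10^-27 kg·m/s

For a wave packet, the spatial width Δx and momentum spread Δp are related by the uncertainty principle:
ΔxΔp ≥ ℏ/2

The minimum momentum spread is:
Δp_min = ℏ/(2Δx)
Δp_min = (1.055e-34 J·s) / (2 × 2.910e-08 m)
Δp_min = 1.812e-27 kg·m/s

A wave packet cannot have both a well-defined position and well-defined momentum.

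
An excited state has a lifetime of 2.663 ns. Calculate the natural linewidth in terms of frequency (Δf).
29.883 MHz

Using the energy-time uncertainty principle and E = hf:
ΔEΔt ≥ ℏ/2
hΔf·Δt ≥ ℏ/2

The minimum frequency uncertainty is:
Δf = ℏ/(2hτ) = 1/(4πτ)
Δf = 1/(4π × 2.663e-09 s)
Δf = 2.988e+07 Hz = 29.883 MHz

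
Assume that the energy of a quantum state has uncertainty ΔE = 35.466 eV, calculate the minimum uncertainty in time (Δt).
9.279 as

Using the energy-time uncertainty principle:
ΔEΔt ≥ ℏ/2

The minimum uncertainty in time is:
Δt_min = ℏ/(2ΔE)
Δt_min = (1.055e-34 J·s) / (2 × 5.682e-18 J)
Δt_min = 9.279e-18 s = 9.279 as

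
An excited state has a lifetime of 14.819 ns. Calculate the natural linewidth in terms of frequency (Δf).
5.370 MHz

Using the energy-time uncertainty principle and E = hf:
ΔEΔt ≥ ℏ/2
hΔf·Δt ≥ ℏ/2

The minimum frequency uncertainty is:
Δf = ℏ/(2hτ) = 1/(4πτ)
Δf = 1/(4π × 1.482e-08 s)
Δf = 5.370e+06 Hz = 5.370 MHz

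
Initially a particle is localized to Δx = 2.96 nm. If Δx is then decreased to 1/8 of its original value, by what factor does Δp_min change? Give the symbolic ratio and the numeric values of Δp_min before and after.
Original Δp_min = 1.781 × 10^-26 kg·m/s; new Δp'_min = 1.425 × 10^-25 kg·m/s; ratio Δp'_min/Δp_min = 8.

From the uncertainty principle ΔxΔp ≥ ℏ/2, the minimum momentum uncertainty is Δp_min = ℏ/(2Δx).

Original (Δx = 2.96 nm = 2.960e-09 m):
Δp_min = (1.055e-34 J·s)/(2 × 2.960e-09 m) = 1.781e-26 kg·m/s

When Δx → (1/8)Δx:
Δp'_min = ℏ/(2 × (1/8)Δx) = 8 × ℏ/(2Δx) = 8 × Δp_min
Δp'_min = 8 × 1.781e-26 kg·m/s = 1.425e-25 kg·m/s

Since Δp_min ∝ 1/Δx, when Δx is decreased to 1/8 of its original value, Δp_min increases to 8 times its original value.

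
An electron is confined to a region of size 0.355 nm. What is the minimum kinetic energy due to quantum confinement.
75.580 meV

Using the uncertainty principle:

1. Position uncertainty: Δx ≈ 3.550e-10 m
2. Minimum momentum uncertainty: Δp = ℏ/(2Δx) = 1.485e-25 kg·m/s
3. Minimum kinetic energy:
   KE = (Δp)²/(2m) = (1.485e-25)²/(2 × 9.109e-31 kg)
   KE = 1.211e-20 J = 75.580 meV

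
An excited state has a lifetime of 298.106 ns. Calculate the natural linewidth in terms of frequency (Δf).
266.944 kHz

Using the energy-time uncertainty principle and E = hf:
ΔEΔt ≥ ℏ/2
hΔf·Δt ≥ ℏ/2

The minimum frequency uncertainty is:
Δf = ℏ/(2hτ) = 1/(4πτ)
Δf = 1/(4π × 2.981e-07 s)
Δf = 2.669e+05 Hz = 266.944 kHz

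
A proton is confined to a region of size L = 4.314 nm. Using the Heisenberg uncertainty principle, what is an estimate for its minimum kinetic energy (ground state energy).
278.737 neV

Using the uncertainty principle to estimate ground state energy:

1. The position uncertainty is approximately the confinement size:
   Δx ≈ L = 4.314e-09 m

2. From ΔxΔp ≥ ℏ/2, the minimum momentum uncertainty is:
   Δp ≈ ℏ/(2L) = 1.222e-26 kg·m/s

3. The kinetic energy is approximately:
   KE ≈ (Δp)²/(2m) = (1.222e-26)²/(2 × 1.673e-27 kg)
   KE ≈ 4.466e-26 J = 278.737 neV

This is an order-of-magnitude estimate of the ground state energy.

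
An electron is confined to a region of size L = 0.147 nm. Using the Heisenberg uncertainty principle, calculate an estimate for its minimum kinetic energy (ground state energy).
440.786 meV

Using the uncertainty principle to estimate ground state energy:

1. The position uncertainty is approximately the confinement size:
   Δx ≈ L = 1.470e-10 m

2. From ΔxΔp ≥ ℏ/2, the minimum momentum uncertainty is:
   Δp ≈ ℏ/(2L) = 3.587e-25 kg·m/s

3. The kinetic energy is approximately:
   KE ≈ (Δp)²/(2m) = (3.587e-25)²/(2 × 9.109e-31 kg)
   KE ≈ 7.062e-20 J = 440.786 meV

This is an order-of-magnitude estimate of the ground state energy.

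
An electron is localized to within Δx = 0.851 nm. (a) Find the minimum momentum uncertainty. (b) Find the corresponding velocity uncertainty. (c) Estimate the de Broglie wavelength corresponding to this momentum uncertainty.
(a) Δp_min = 6.196 × 10^-26 kg·m/s
(b) Δv_min = 68.019 km/s
(c) λ_dB = 10.694 nm

Step-by-step:

(a) From the uncertainty principle:
Δp_min = ℏ/(2Δx) = (1.055e-34 J·s)/(2 × 8.510e-10 m) = 6.196e-26 kg·m/s

(b) The velocity uncertainty:
Δv = Δp/m = (6.196e-26 kg·m/s)/(9.109e-31 kg) = 6.802e+04 m/s = 68.019 km/s

(c) The de Broglie wavelength for this momentum:
λ = h/p = (6.626e-34 J·s)/(6.196e-26 kg·m/s) = 1.069e-08 m = 10.694 nm

Note: The de Broglie wavelength is comparable to the localization size, as expected from wave-particle duality.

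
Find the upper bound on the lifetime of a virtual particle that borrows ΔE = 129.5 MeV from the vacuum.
2.541 ys

Using the energy-time uncertainty principle:
ΔEΔt ≥ ℏ/2

For a virtual particle borrowing energy ΔE, the maximum lifetime is:
Δt_max = ℏ/(2ΔE)

Converting energy:
ΔE = 129.5 MeV = 2.075e-11 J

Δt_max = (1.055e-34 J·s) / (2 × 2.075e-11 J)
Δt_max = 2.541e-24 s = 2.541 ys

Virtual particles with higher borrowed energy exist for shorter times.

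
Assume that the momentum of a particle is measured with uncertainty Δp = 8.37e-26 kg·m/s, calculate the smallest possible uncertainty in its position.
629.971 pm

Using the Heisenberg uncertainty principle:
ΔxΔp ≥ ℏ/2

The minimum uncertainty in position is:
Δx_min = ℏ/(2Δp)
Δx_min = (1.055e-34 J·s) / (2 × 8.370e-26 kg·m/s)
Δx_min = 6.300e-10 m = 629.971 pm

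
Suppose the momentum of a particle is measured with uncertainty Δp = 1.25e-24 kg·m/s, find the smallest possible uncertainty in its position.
42.183 pm

Using the Heisenberg uncertainty principle:
ΔxΔp ≥ ℏ/2

The minimum uncertainty in position is:
Δx_min = ℏ/(2Δp)
Δx_min = (1.055e-34 J·s) / (2 × 1.250e-24 kg·m/s)
Δx_min = 4.218e-11 m = 42.183 pm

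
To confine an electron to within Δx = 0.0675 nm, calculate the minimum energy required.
2.091 eV

Localizing a particle requires giving it sufficient momentum uncertainty:

1. From uncertainty principle: Δp ≥ ℏ/(2Δx)
   Δp_min = (1.055e-34 J·s) / (2 × 6.750e-11 m)
   Δp_min = 7.812e-25 kg·m/s

2. This momentum uncertainty corresponds to kinetic energy:
   KE ≈ (Δp)²/(2m) = (7.812e-25)²/(2 × 9.109e-31 kg)
   KE = 3.349e-19 J = 2.091 eV

Tighter localization requires more energy.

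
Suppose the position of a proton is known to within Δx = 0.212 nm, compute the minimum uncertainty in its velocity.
148.701 m/s

Using the Heisenberg uncertainty principle and Δp = mΔv:
ΔxΔp ≥ ℏ/2
Δx(mΔv) ≥ ℏ/2

The minimum uncertainty in velocity is:
Δv_min = ℏ/(2mΔx)
Δv_min = (1.055e-34 J·s) / (2 × 1.673e-27 kg × 2.120e-10 m)
Δv_min = 1.487e+02 m/s = 148.701 m/s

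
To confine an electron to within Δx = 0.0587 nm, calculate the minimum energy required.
2.764 eV

Localizing a particle requires giving it sufficient momentum uncertainty:

1. From uncertainty principle: Δp ≥ ℏ/(2Δx)
   Δp_min = (1.055e-34 J·s) / (2 × 5.870e-11 m)
   Δp_min = 8.983e-25 kg·m/s

2. This momentum uncertainty corresponds to kinetic energy:
   KE ≈ (Δp)²/(2m) = (8.983e-25)²/(2 × 9.109e-31 kg)
   KE = 4.429e-19 J = 2.764 eV

Tighter localization requires more energy.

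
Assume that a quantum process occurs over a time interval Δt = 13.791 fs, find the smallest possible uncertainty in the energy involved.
23.864 meV

Using the energy-time uncertainty principle:
ΔEΔt ≥ ℏ/2

The minimum uncertainty in energy is:
ΔE_min = ℏ/(2Δt)
ΔE_min = (1.055e-34 J·s) / (2 × 1.379e-14 s)
ΔE_min = 3.823e-21 J = 23.864 meV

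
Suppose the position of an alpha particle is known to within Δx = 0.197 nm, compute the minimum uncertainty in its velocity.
40.282 m/s

Using the Heisenberg uncertainty principle and Δp = mΔv:
ΔxΔp ≥ ℏ/2
Δx(mΔv) ≥ ℏ/2

The minimum uncertainty in velocity is:
Δv_min = ℏ/(2mΔx)
Δv_min = (1.055e-34 J·s) / (2 × 6.645e-27 kg × 1.970e-10 m)
Δv_min = 4.028e+01 m/s = 40.282 m/s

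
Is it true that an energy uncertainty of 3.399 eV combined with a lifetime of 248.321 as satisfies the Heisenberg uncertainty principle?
Yes, it satisfies the uncertainty relation.

Calculate the product ΔEΔt:
ΔE = 3.399 eV = 5.446e-19 J
ΔEΔt = (5.446e-19 J) × (2.483e-16 s)
ΔEΔt = 1.352e-34 J·s

Compare to the minimum allowed value ℏ/2:
ℏ/2 = 5.273e-35 J·s

Since ΔEΔt = 1.352e-34 J·s ≥ 5.273e-35 J·s = ℏ/2,
this satisfies the uncertainty relation.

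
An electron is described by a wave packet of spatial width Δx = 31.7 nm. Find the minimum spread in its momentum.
1.663 × 10^-27 kg·m/s

For a wave packet, the spatial width Δx and momentum spread Δp are related by the uncertainty principle:
ΔxΔp ≥ ℏ/2

The minimum momentum spread is:
Δp_min = ℏ/(2Δx)
Δp_min = (1.055e-34 J·s) / (2 × 3.170e-08 m)
Δp_min = 1.663e-27 kg·m/s

A wave packet cannot have both a well-defined position and well-defined momentum.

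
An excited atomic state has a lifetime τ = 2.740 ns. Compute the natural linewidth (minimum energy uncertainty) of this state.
120.112 neV

Using the energy-time uncertainty principle:
ΔEΔt ≥ ℏ/2

The lifetime τ represents the time uncertainty Δt.
The natural linewidth (minimum energy uncertainty) is:

ΔE = ℏ/(2τ)
ΔE = (1.055e-34 J·s) / (2 × 2.740e-09 s)
ΔE = 1.924e-26 J = 120.112 neV

This natural linewidth limits the precision of spectroscopic measurements.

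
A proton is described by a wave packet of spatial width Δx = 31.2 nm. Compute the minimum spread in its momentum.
1.690 × 10^-27 kg·m/s

For a wave packet, the spatial width Δx and momentum spread Δp are related by the uncertainty principle:
ΔxΔp ≥ ℏ/2

The minimum momentum spread is:
Δp_min = ℏ/(2Δx)
Δp_min = (1.055e-34 J·s) / (2 × 3.120e-08 m)
Δp_min = 1.690e-27 kg·m/s

A wave packet cannot have both a well-defined position and well-defined momentum.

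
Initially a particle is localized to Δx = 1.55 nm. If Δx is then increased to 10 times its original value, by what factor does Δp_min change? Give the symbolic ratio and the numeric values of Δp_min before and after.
Original Δp_min = 3.402 × 10^-26 kg·m/s; new Δp'_min = 3.402 × 10^-27 kg·m/s; ratio Δp'_min/Δp_min = 1/10.

From the uncertainty principle ΔxΔp ≥ ℏ/2, the minimum momentum uncertainty is Δp_min = ℏ/(2Δx).

Original (Δx = 1.55 nm = 1.550e-09 m):
Δp_min = (1.055e-34 J·s)/(2 × 1.550e-09 m) = 3.402e-26 kg·m/s

When Δx → 10Δx:
Δp'_min = ℏ/(2 × 10Δx) = (1/10) × ℏ/(2Δx) = (1/10) × Δp_min
Δp'_min = 1/10 × 3.402e-26 kg·m/s = 3.402e-27 kg·m/s

Since Δp_min ∝ 1/Δx, when Δx is increased to 10 times its original value, Δp_min decreases to 1/10 of its original value.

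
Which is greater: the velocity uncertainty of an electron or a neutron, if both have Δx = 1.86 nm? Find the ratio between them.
The electron has the larger minimum velocity uncertainty, by a ratio of 1838.7.

For both particles, Δp_min = ℏ/(2Δx) = 2.835e-26 kg·m/s (same for both).

The velocity uncertainty is Δv = Δp/m:
- electron: Δv = 2.835e-26 / 9.109e-31 = 3.112e+04 m/s = 31.120 km/s
- neutron: Δv = 2.835e-26 / 1.675e-27 = 1.693e+01 m/s = 16.925 m/s

Ratio: 3.112e+04 / 1.693e+01 = 1838.7

The lighter particle has larger velocity uncertainty because Δv ∝ 1/m.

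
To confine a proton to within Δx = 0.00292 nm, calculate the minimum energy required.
608.399 meV

Localizing a particle requires giving it sufficient momentum uncertainty:

1. From uncertainty principle: Δp ≥ ℏ/(2Δx)
   Δp_min = (1.055e-34 J·s) / (2 × 2.920e-12 m)
   Δp_min = 1.806e-23 kg·m/s

2. This momentum uncertainty corresponds to kinetic energy:
   KE ≈ (Δp)²/(2m) = (1.806e-23)²/(2 × 1.673e-27 kg)
   KE = 9.748e-20 J = 608.399 meV

Tighter localization requires more energy.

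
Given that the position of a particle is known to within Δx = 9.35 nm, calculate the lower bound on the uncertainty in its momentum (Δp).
5.639 × 10^-27 kg·m/s

Using the Heisenberg uncertainty principle:
ΔxΔp ≥ ℏ/2

The minimum uncertainty in momentum is:
Δp_min = ℏ/(2Δx)
Δp_min = (1.055e-34 J·s) / (2 × 9.350e-09 m)
Δp_min = 5.639e-27 kg·m/s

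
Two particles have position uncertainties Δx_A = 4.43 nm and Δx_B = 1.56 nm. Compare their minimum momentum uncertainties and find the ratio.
Particle B has the larger minimum momentum uncertainty, by a factor of 2.84.

For each particle, the minimum momentum uncertainty is Δp_min = ℏ/(2Δx):

Particle A: Δp_A = ℏ/(2×4.430e-09 m) = 1.190e-26 kg·m/s
Particle B: Δp_B = ℏ/(2×1.560e-09 m) = 3.380e-26 kg·m/s

Ratio: Δp_B/Δp_A = 2.84

Since Δp_min ∝ 1/Δx, the particle with smaller position uncertainty (B) has larger momentum uncertainty.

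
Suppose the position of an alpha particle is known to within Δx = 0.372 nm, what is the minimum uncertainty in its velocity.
21.332 m/s

Using the Heisenberg uncertainty principle and Δp = mΔv:
ΔxΔp ≥ ℏ/2
Δx(mΔv) ≥ ℏ/2

The minimum uncertainty in velocity is:
Δv_min = ℏ/(2mΔx)
Δv_min = (1.055e-34 J·s) / (2 × 6.645e-27 kg × 3.720e-10 m)
Δv_min = 2.133e+01 m/s = 21.332 m/s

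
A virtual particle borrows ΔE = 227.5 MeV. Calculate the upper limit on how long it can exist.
1.447 ys

Using the energy-time uncertainty principle:
ΔEΔt ≥ ℏ/2

For a virtual particle borrowing energy ΔE, the maximum lifetime is:
Δt_max = ℏ/(2ΔE)

Converting energy:
ΔE = 227.5 MeV = 3.645e-11 J

Δt_max = (1.055e-34 J·s) / (2 × 3.645e-11 J)
Δt_max = 1.447e-24 s = 1.447 ys

Virtual particles with higher borrowed energy exist for shorter times.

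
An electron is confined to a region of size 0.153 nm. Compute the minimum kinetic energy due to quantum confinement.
406.893 meV

Using the uncertainty principle:

1. Position uncertainty: Δx ≈ 1.530e-10 m
2. Minimum momentum uncertainty: Δp = ℏ/(2Δx) = 3.446e-25 kg·m/s
3. Minimum kinetic energy:
   KE = (Δp)²/(2m) = (3.446e-25)²/(2 × 9.109e-31 kg)
   KE = 6.519e-20 J = 406.893 meV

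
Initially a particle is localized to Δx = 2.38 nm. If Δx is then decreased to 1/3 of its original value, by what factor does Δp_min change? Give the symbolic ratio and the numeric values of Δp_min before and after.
Original Δp_min = 2.215 × 10^-26 kg·m/s; new Δp'_min = 6.646 × 10^-26 kg·m/s; ratio Δp'_min/Δp_min = 3.

From the uncertainty principle ΔxΔp ≥ ℏ/2, the minimum momentum uncertainty is Δp_min = ℏ/(2Δx).

Original (Δx = 2.38 nm = 2.380e-09 m):
Δp_min = (1.055e-34 J·s)/(2 × 2.380e-09 m) = 2.215e-26 kg·m/s

When Δx → (1/3)Δx:
Δp'_min = ℏ/(2 × (1/3)Δx) = 3 × ℏ/(2Δx) = 3 × Δp_min
Δp'_min = 3 × 2.215e-26 kg·m/s = 6.646e-26 kg·m/s

Since Δp_min ∝ 1/Δx, when Δx is decreased to 1/3 of its original value, Δp_min increases to 3 times its original value.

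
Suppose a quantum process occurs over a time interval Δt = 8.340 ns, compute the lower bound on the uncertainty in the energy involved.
39.461 neV

Using the energy-time uncertainty principle:
ΔEΔt ≥ ℏ/2

The minimum uncertainty in energy is:
ΔE_min = ℏ/(2Δt)
ΔE_min = (1.055e-34 J·s) / (2 × 8.340e-09 s)
ΔE_min = 6.322e-27 J = 39.461 neV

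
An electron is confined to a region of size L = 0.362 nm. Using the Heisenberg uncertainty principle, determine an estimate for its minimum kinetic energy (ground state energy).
72.685 meV

Using the uncertainty principle to estimate ground state energy:

1. The position uncertainty is approximately the confinement size:
   Δx ≈ L = 3.620e-10 m

2. From ΔxΔp ≥ ℏ/2, the minimum momentum uncertainty is:
   Δp ≈ ℏ/(2L) = 1.457e-25 kg·m/s

3. The kinetic energy is approximately:
   KE ≈ (Δp)²/(2m) = (1.457e-25)²/(2 × 9.109e-31 kg)
   KE ≈ 1.165e-20 J = 72.685 meV

This is an order-of-magnitude estimate of the ground state energy.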